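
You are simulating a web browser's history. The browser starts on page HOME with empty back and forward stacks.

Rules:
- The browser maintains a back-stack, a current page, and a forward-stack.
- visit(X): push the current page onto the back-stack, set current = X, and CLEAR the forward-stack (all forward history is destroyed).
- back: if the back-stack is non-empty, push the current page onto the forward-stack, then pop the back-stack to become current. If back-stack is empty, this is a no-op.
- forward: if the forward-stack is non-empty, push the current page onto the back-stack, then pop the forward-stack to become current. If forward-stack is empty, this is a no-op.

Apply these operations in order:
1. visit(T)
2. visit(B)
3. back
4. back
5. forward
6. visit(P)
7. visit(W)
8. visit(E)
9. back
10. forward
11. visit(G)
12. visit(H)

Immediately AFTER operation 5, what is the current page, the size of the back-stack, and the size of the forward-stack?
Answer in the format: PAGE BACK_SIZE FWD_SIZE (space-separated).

After 1 (visit(T)): cur=T back=1 fwd=0
After 2 (visit(B)): cur=B back=2 fwd=0
After 3 (back): cur=T back=1 fwd=1
After 4 (back): cur=HOME back=0 fwd=2
After 5 (forward): cur=T back=1 fwd=1

T 1 1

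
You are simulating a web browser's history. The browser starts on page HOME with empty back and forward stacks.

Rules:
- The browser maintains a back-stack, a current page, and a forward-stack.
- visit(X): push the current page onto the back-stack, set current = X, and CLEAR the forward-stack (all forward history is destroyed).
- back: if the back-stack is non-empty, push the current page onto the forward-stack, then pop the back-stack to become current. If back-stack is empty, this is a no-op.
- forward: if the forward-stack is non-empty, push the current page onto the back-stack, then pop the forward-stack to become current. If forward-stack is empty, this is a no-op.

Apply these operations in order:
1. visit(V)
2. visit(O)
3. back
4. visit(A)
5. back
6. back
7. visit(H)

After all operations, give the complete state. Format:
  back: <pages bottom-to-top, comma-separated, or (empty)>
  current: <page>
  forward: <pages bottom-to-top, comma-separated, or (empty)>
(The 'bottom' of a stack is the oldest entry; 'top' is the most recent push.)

After 1 (visit(V)): cur=V back=1 fwd=0
After 2 (visit(O)): cur=O back=2 fwd=0
After 3 (back): cur=V back=1 fwd=1
After 4 (visit(A)): cur=A back=2 fwd=0
After 5 (back): cur=V back=1 fwd=1
After 6 (back): cur=HOME back=0 fwd=2
After 7 (visit(H)): cur=H back=1 fwd=0

Answer: back: HOME
current: H
forward: (empty)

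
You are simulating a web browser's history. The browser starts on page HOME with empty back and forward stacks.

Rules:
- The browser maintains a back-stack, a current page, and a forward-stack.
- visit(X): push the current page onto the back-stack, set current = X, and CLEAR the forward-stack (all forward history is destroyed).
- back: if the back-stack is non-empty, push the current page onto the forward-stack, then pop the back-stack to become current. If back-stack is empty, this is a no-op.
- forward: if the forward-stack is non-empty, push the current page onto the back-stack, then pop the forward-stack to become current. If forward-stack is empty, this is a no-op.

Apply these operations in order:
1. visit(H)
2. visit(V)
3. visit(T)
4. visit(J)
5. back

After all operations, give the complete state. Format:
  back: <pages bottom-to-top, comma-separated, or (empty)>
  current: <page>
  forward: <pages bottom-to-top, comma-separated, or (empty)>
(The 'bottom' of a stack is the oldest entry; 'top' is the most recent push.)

After 1 (visit(H)): cur=H back=1 fwd=0
After 2 (visit(V)): cur=V back=2 fwd=0
After 3 (visit(T)): cur=T back=3 fwd=0
After 4 (visit(J)): cur=J back=4 fwd=0
After 5 (back): cur=T back=3 fwd=1

Answer: back: HOME,H,V
current: T
forward: J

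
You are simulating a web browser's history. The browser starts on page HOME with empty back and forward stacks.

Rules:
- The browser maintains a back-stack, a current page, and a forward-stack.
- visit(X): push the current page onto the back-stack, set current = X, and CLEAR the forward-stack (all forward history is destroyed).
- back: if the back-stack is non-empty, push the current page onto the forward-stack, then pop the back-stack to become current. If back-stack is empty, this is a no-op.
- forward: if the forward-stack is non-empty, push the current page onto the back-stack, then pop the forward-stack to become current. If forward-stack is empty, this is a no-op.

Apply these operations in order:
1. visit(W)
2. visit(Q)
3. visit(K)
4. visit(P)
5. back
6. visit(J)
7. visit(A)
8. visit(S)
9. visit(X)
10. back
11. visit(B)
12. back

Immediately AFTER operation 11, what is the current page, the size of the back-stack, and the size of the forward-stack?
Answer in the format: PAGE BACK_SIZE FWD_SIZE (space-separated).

After 1 (visit(W)): cur=W back=1 fwd=0
After 2 (visit(Q)): cur=Q back=2 fwd=0
After 3 (visit(K)): cur=K back=3 fwd=0
After 4 (visit(P)): cur=P back=4 fwd=0
After 5 (back): cur=K back=3 fwd=1
After 6 (visit(J)): cur=J back=4 fwd=0
After 7 (visit(A)): cur=A back=5 fwd=0
After 8 (visit(S)): cur=S back=6 fwd=0
After 9 (visit(X)): cur=X back=7 fwd=0
After 10 (back): cur=S back=6 fwd=1
After 11 (visit(B)): cur=B back=7 fwd=0

B 7 0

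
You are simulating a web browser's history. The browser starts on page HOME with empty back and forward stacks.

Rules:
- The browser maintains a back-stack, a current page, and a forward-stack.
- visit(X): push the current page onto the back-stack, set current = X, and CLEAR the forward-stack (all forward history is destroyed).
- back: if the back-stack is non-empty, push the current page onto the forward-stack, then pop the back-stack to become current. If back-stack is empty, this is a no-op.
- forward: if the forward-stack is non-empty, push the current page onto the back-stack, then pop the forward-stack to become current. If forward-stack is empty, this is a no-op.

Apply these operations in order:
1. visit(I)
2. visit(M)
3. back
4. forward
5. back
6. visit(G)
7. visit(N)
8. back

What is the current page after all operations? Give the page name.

After 1 (visit(I)): cur=I back=1 fwd=0
After 2 (visit(M)): cur=M back=2 fwd=0
After 3 (back): cur=I back=1 fwd=1
After 4 (forward): cur=M back=2 fwd=0
After 5 (back): cur=I back=1 fwd=1
After 6 (visit(G)): cur=G back=2 fwd=0
After 7 (visit(N)): cur=N back=3 fwd=0
After 8 (back): cur=G back=2 fwd=1

Answer: G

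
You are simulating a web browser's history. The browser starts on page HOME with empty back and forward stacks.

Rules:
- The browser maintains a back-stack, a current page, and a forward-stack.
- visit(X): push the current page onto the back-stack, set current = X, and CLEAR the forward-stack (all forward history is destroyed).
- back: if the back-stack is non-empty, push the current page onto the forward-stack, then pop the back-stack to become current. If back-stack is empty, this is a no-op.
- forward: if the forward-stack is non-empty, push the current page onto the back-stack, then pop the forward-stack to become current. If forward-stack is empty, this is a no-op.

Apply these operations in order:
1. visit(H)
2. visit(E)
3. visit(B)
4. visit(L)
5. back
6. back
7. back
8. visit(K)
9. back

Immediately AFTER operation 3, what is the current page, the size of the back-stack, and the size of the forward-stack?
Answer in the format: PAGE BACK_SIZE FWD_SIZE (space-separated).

After 1 (visit(H)): cur=H back=1 fwd=0
After 2 (visit(E)): cur=E back=2 fwd=0
After 3 (visit(B)): cur=B back=3 fwd=0

B 3 0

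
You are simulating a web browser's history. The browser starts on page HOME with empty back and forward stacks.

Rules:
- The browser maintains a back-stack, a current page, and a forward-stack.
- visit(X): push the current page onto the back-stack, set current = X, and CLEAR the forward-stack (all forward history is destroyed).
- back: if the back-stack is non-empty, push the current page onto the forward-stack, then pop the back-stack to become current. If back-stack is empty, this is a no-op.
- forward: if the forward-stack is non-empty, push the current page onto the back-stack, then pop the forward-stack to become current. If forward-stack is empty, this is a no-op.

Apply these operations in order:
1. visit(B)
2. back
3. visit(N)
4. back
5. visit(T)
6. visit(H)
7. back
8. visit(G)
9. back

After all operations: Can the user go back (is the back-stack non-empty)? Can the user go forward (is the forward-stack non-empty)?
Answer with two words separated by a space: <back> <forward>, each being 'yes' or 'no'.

After 1 (visit(B)): cur=B back=1 fwd=0
After 2 (back): cur=HOME back=0 fwd=1
After 3 (visit(N)): cur=N back=1 fwd=0
After 4 (back): cur=HOME back=0 fwd=1
After 5 (visit(T)): cur=T back=1 fwd=0
After 6 (visit(H)): cur=H back=2 fwd=0
After 7 (back): cur=T back=1 fwd=1
After 8 (visit(G)): cur=G back=2 fwd=0
After 9 (back): cur=T back=1 fwd=1

Answer: yes yes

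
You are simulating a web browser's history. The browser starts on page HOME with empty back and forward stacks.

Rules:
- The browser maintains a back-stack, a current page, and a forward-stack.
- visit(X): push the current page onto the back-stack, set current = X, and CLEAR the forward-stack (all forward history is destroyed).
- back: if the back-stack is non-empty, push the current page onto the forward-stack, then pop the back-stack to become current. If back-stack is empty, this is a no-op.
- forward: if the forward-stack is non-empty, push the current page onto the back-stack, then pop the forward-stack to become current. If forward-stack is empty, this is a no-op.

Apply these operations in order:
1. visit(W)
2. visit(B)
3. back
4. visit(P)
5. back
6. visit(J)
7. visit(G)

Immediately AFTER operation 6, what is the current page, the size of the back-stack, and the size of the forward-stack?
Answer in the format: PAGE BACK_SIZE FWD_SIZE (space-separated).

After 1 (visit(W)): cur=W back=1 fwd=0
After 2 (visit(B)): cur=B back=2 fwd=0
After 3 (back): cur=W back=1 fwd=1
After 4 (visit(P)): cur=P back=2 fwd=0
After 5 (back): cur=W back=1 fwd=1
After 6 (visit(J)): cur=J back=2 fwd=0

J 2 0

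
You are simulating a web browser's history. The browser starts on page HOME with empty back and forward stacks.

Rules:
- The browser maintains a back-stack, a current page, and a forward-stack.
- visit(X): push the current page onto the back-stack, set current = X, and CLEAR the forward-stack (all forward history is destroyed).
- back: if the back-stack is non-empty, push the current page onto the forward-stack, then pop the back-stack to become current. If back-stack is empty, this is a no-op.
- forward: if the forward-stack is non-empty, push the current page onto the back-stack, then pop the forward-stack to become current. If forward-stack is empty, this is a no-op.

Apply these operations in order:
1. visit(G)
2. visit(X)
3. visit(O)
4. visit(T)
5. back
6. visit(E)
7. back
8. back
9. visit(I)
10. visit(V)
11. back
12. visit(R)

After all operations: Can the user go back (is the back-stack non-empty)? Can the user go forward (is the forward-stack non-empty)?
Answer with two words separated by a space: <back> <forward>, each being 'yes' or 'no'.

After 1 (visit(G)): cur=G back=1 fwd=0
After 2 (visit(X)): cur=X back=2 fwd=0
After 3 (visit(O)): cur=O back=3 fwd=0
After 4 (visit(T)): cur=T back=4 fwd=0
After 5 (back): cur=O back=3 fwd=1
After 6 (visit(E)): cur=E back=4 fwd=0
After 7 (back): cur=O back=3 fwd=1
After 8 (back): cur=X back=2 fwd=2
After 9 (visit(I)): cur=I back=3 fwd=0
After 10 (visit(V)): cur=V back=4 fwd=0
After 11 (back): cur=I back=3 fwd=1
After 12 (visit(R)): cur=R back=4 fwd=0

Answer: yes no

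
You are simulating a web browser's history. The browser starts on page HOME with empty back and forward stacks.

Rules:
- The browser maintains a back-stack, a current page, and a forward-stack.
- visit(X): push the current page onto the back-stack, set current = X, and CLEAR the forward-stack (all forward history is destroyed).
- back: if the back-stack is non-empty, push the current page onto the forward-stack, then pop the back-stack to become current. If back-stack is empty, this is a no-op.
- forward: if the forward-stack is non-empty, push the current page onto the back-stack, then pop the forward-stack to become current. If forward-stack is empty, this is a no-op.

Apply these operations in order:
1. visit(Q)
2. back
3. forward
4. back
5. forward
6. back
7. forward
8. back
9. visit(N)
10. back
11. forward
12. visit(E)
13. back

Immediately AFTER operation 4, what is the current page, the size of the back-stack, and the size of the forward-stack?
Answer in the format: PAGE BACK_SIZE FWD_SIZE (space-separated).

After 1 (visit(Q)): cur=Q back=1 fwd=0
After 2 (back): cur=HOME back=0 fwd=1
After 3 (forward): cur=Q back=1 fwd=0
After 4 (back): cur=HOME back=0 fwd=1

HOME 0 1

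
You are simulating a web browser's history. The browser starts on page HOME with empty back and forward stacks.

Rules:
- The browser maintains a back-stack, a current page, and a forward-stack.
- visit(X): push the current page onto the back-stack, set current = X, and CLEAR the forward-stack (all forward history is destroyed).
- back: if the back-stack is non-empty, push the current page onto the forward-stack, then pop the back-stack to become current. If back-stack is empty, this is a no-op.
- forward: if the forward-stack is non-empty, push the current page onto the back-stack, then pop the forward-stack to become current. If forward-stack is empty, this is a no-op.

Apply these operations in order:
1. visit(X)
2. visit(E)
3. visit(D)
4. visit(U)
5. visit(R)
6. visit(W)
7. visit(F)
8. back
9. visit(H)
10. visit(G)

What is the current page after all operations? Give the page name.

Answer: G

Derivation:
After 1 (visit(X)): cur=X back=1 fwd=0
After 2 (visit(E)): cur=E back=2 fwd=0
After 3 (visit(D)): cur=D back=3 fwd=0
After 4 (visit(U)): cur=U back=4 fwd=0
After 5 (visit(R)): cur=R back=5 fwd=0
After 6 (visit(W)): cur=W back=6 fwd=0
After 7 (visit(F)): cur=F back=7 fwd=0
After 8 (back): cur=W back=6 fwd=1
After 9 (visit(H)): cur=H back=7 fwd=0
After 10 (visit(G)): cur=G back=8 fwd=0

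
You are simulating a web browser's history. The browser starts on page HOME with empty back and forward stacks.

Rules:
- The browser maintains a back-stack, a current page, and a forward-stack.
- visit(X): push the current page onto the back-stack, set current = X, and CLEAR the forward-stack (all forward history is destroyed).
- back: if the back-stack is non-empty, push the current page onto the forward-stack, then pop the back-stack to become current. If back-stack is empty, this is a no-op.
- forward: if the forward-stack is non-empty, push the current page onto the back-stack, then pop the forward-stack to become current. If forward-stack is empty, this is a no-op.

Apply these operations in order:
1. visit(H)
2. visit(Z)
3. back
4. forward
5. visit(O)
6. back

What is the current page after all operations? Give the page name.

After 1 (visit(H)): cur=H back=1 fwd=0
After 2 (visit(Z)): cur=Z back=2 fwd=0
After 3 (back): cur=H back=1 fwd=1
After 4 (forward): cur=Z back=2 fwd=0
After 5 (visit(O)): cur=O back=3 fwd=0
After 6 (back): cur=Z back=2 fwd=1

Answer: Z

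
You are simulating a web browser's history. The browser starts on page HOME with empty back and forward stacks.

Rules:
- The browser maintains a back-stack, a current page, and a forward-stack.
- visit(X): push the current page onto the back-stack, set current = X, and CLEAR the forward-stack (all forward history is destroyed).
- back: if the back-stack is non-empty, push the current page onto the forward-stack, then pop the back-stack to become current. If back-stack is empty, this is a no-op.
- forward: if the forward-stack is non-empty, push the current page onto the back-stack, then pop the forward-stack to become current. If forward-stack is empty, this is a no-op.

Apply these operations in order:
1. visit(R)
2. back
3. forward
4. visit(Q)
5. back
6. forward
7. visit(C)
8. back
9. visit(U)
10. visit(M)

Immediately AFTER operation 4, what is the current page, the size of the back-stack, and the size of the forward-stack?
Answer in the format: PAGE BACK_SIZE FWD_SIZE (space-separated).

After 1 (visit(R)): cur=R back=1 fwd=0
After 2 (back): cur=HOME back=0 fwd=1
After 3 (forward): cur=R back=1 fwd=0
After 4 (visit(Q)): cur=Q back=2 fwd=0

Q 2 0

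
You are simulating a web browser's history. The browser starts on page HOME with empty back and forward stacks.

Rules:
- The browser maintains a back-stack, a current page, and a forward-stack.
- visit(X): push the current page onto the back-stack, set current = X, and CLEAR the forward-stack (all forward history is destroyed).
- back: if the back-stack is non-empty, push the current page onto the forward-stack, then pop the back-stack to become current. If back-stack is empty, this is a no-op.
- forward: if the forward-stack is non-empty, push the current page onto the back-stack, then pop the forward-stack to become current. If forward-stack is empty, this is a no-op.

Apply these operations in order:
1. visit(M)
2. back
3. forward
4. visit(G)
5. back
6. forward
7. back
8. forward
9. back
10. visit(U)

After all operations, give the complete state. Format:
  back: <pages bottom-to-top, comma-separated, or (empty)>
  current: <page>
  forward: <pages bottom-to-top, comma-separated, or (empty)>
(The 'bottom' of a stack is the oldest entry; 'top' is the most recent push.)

After 1 (visit(M)): cur=M back=1 fwd=0
After 2 (back): cur=HOME back=0 fwd=1
After 3 (forward): cur=M back=1 fwd=0
After 4 (visit(G)): cur=G back=2 fwd=0
After 5 (back): cur=M back=1 fwd=1
After 6 (forward): cur=G back=2 fwd=0
After 7 (back): cur=M back=1 fwd=1
After 8 (forward): cur=G back=2 fwd=0
After 9 (back): cur=M back=1 fwd=1
After 10 (visit(U)): cur=U back=2 fwd=0

Answer: back: HOME,M
current: U
forward: (empty)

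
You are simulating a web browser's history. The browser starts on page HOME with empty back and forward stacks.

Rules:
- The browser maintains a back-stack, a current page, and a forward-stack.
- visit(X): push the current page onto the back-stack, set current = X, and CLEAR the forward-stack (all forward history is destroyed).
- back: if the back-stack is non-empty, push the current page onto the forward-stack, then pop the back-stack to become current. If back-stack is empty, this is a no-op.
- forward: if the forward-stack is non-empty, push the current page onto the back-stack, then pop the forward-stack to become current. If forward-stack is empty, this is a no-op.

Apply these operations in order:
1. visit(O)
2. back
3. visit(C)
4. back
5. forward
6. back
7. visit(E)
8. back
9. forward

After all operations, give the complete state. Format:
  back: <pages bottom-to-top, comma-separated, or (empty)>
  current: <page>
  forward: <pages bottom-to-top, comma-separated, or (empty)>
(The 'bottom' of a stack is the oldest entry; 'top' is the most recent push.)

After 1 (visit(O)): cur=O back=1 fwd=0
After 2 (back): cur=HOME back=0 fwd=1
After 3 (visit(C)): cur=C back=1 fwd=0
After 4 (back): cur=HOME back=0 fwd=1
After 5 (forward): cur=C back=1 fwd=0
After 6 (back): cur=HOME back=0 fwd=1
After 7 (visit(E)): cur=E back=1 fwd=0
After 8 (back): cur=HOME back=0 fwd=1
After 9 (forward): cur=E back=1 fwd=0

Answer: back: HOME
current: E
forward: (empty)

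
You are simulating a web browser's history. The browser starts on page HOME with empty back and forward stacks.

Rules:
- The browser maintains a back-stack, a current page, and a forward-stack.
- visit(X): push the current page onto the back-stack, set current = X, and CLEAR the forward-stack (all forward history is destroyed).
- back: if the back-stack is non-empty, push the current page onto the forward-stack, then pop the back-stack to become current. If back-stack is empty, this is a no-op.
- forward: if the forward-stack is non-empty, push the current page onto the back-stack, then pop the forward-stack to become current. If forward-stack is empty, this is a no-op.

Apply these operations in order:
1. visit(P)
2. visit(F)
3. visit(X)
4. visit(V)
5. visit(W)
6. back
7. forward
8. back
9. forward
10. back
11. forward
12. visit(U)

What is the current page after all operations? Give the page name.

After 1 (visit(P)): cur=P back=1 fwd=0
After 2 (visit(F)): cur=F back=2 fwd=0
After 3 (visit(X)): cur=X back=3 fwd=0
After 4 (visit(V)): cur=V back=4 fwd=0
After 5 (visit(W)): cur=W back=5 fwd=0
After 6 (back): cur=V back=4 fwd=1
After 7 (forward): cur=W back=5 fwd=0
After 8 (back): cur=V back=4 fwd=1
After 9 (forward): cur=W back=5 fwd=0
After 10 (back): cur=V back=4 fwd=1
After 11 (forward): cur=W back=5 fwd=0
After 12 (visit(U)): cur=U back=6 fwd=0

Answer: U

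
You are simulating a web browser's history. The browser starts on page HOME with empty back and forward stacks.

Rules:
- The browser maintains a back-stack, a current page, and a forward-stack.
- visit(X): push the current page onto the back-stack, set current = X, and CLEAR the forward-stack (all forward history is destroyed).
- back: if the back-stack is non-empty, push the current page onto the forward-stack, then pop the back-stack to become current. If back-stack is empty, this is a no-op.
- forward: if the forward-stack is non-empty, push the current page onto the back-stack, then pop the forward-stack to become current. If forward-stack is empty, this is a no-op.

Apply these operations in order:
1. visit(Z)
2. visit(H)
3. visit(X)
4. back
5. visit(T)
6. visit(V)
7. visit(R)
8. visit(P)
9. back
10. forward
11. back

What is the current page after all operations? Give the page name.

Answer: R

Derivation:
After 1 (visit(Z)): cur=Z back=1 fwd=0
After 2 (visit(H)): cur=H back=2 fwd=0
After 3 (visit(X)): cur=X back=3 fwd=0
After 4 (back): cur=H back=2 fwd=1
After 5 (visit(T)): cur=T back=3 fwd=0
After 6 (visit(V)): cur=V back=4 fwd=0
After 7 (visit(R)): cur=R back=5 fwd=0
After 8 (visit(P)): cur=P back=6 fwd=0
After 9 (back): cur=R back=5 fwd=1
After 10 (forward): cur=P back=6 fwd=0
After 11 (back): cur=R back=5 fwd=1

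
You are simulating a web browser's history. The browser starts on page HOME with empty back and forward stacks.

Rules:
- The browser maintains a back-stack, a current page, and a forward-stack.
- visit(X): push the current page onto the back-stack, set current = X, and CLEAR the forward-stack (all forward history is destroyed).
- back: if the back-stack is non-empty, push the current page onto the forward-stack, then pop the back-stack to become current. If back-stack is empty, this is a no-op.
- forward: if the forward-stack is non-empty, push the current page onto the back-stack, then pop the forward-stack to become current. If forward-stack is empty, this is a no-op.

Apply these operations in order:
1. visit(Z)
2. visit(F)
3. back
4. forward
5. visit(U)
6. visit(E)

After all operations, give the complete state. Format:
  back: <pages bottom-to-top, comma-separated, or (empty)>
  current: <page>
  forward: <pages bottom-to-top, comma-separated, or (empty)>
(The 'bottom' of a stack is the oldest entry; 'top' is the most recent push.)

After 1 (visit(Z)): cur=Z back=1 fwd=0
After 2 (visit(F)): cur=F back=2 fwd=0
After 3 (back): cur=Z back=1 fwd=1
After 4 (forward): cur=F back=2 fwd=0
After 5 (visit(U)): cur=U back=3 fwd=0
After 6 (visit(E)): cur=E back=4 fwd=0

Answer: back: HOME,Z,F,U
current: E
forward: (empty)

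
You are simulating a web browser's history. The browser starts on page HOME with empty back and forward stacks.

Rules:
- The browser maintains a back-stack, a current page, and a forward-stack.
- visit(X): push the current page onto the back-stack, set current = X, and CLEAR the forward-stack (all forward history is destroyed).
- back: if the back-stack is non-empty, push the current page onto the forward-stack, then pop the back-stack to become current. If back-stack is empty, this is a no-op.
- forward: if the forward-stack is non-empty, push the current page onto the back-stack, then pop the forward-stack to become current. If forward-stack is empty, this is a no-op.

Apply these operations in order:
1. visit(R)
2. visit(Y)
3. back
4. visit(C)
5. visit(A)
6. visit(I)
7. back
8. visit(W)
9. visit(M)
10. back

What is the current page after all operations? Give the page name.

Answer: W

Derivation:
After 1 (visit(R)): cur=R back=1 fwd=0
After 2 (visit(Y)): cur=Y back=2 fwd=0
After 3 (back): cur=R back=1 fwd=1
After 4 (visit(C)): cur=C back=2 fwd=0
After 5 (visit(A)): cur=A back=3 fwd=0
After 6 (visit(I)): cur=I back=4 fwd=0
After 7 (back): cur=A back=3 fwd=1
After 8 (visit(W)): cur=W back=4 fwd=0
After 9 (visit(M)): cur=M back=5 fwd=0
After 10 (back): cur=W back=4 fwd=1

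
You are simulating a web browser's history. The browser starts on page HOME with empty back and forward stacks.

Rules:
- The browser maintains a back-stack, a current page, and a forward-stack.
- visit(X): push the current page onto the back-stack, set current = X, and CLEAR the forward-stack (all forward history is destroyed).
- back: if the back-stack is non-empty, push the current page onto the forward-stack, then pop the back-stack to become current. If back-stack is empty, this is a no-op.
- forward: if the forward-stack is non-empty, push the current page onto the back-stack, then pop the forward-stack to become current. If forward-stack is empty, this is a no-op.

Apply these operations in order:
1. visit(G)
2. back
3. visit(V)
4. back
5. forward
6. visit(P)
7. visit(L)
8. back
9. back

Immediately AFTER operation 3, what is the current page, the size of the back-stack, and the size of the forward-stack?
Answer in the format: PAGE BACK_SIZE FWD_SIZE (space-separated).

After 1 (visit(G)): cur=G back=1 fwd=0
After 2 (back): cur=HOME back=0 fwd=1
After 3 (visit(V)): cur=V back=1 fwd=0

V 1 0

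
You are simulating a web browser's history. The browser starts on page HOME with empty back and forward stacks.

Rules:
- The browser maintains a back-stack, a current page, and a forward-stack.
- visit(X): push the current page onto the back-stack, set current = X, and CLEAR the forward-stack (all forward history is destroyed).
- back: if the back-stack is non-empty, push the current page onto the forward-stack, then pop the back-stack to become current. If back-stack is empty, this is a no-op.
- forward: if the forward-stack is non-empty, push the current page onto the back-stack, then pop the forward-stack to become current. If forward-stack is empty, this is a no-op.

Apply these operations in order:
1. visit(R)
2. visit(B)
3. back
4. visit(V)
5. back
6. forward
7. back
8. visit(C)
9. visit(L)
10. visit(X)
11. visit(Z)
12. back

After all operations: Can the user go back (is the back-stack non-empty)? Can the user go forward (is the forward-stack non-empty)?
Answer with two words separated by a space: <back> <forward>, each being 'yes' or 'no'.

Answer: yes yes

Derivation:
After 1 (visit(R)): cur=R back=1 fwd=0
After 2 (visit(B)): cur=B back=2 fwd=0
After 3 (back): cur=R back=1 fwd=1
After 4 (visit(V)): cur=V back=2 fwd=0
After 5 (back): cur=R back=1 fwd=1
After 6 (forward): cur=V back=2 fwd=0
After 7 (back): cur=R back=1 fwd=1
After 8 (visit(C)): cur=C back=2 fwd=0
After 9 (visit(L)): cur=L back=3 fwd=0
After 10 (visit(X)): cur=X back=4 fwd=0
After 11 (visit(Z)): cur=Z back=5 fwd=0
After 12 (back): cur=X back=4 fwd=1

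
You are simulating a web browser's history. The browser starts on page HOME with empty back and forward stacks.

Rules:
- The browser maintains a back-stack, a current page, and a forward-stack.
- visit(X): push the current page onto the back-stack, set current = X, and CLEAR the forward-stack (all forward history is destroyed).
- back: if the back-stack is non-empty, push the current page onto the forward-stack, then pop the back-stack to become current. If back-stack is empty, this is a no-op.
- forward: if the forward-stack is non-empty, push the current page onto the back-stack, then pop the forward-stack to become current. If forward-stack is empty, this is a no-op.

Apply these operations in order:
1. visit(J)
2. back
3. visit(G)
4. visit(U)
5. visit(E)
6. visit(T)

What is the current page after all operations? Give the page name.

After 1 (visit(J)): cur=J back=1 fwd=0
After 2 (back): cur=HOME back=0 fwd=1
After 3 (visit(G)): cur=G back=1 fwd=0
After 4 (visit(U)): cur=U back=2 fwd=0
After 5 (visit(E)): cur=E back=3 fwd=0
After 6 (visit(T)): cur=T back=4 fwd=0

Answer: T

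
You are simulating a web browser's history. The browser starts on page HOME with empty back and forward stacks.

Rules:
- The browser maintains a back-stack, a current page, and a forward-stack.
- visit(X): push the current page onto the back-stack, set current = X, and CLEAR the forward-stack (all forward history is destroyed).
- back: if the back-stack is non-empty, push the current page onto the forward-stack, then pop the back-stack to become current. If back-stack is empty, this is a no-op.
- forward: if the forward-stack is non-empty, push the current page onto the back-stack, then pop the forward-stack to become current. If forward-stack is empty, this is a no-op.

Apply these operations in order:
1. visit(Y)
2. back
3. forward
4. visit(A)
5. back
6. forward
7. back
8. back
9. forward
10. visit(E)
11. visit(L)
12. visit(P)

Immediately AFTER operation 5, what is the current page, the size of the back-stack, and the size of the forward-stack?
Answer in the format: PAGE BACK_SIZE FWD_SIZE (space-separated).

After 1 (visit(Y)): cur=Y back=1 fwd=0
After 2 (back): cur=HOME back=0 fwd=1
After 3 (forward): cur=Y back=1 fwd=0
After 4 (visit(A)): cur=A back=2 fwd=0
After 5 (back): cur=Y back=1 fwd=1

Y 1 1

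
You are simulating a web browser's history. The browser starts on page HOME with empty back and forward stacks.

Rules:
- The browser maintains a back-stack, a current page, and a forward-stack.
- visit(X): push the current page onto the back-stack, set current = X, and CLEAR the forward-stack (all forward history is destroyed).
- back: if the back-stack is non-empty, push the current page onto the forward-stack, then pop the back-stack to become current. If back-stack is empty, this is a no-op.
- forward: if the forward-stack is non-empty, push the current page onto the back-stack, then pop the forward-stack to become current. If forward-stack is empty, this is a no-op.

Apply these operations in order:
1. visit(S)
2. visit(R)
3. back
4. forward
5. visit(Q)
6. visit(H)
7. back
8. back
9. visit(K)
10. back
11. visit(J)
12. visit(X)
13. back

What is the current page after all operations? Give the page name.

Answer: J

Derivation:
After 1 (visit(S)): cur=S back=1 fwd=0
After 2 (visit(R)): cur=R back=2 fwd=0
After 3 (back): cur=S back=1 fwd=1
After 4 (forward): cur=R back=2 fwd=0
After 5 (visit(Q)): cur=Q back=3 fwd=0
After 6 (visit(H)): cur=H back=4 fwd=0
After 7 (back): cur=Q back=3 fwd=1
After 8 (back): cur=R back=2 fwd=2
After 9 (visit(K)): cur=K back=3 fwd=0
After 10 (back): cur=R back=2 fwd=1
After 11 (visit(J)): cur=J back=3 fwd=0
After 12 (visit(X)): cur=X back=4 fwd=0
After 13 (back): cur=J back=3 fwd=1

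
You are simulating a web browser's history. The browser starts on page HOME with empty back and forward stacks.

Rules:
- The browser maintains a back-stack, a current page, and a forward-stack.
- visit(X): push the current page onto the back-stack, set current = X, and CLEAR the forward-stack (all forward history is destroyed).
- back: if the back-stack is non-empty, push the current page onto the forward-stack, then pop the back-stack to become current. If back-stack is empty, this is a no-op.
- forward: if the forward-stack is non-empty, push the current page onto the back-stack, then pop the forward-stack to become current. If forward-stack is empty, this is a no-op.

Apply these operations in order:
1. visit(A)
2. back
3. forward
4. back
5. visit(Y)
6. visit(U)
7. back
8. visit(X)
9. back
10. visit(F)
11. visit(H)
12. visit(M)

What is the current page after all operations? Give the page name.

After 1 (visit(A)): cur=A back=1 fwd=0
After 2 (back): cur=HOME back=0 fwd=1
After 3 (forward): cur=A back=1 fwd=0
After 4 (back): cur=HOME back=0 fwd=1
After 5 (visit(Y)): cur=Y back=1 fwd=0
After 6 (visit(U)): cur=U back=2 fwd=0
After 7 (back): cur=Y back=1 fwd=1
After 8 (visit(X)): cur=X back=2 fwd=0
After 9 (back): cur=Y back=1 fwd=1
After 10 (visit(F)): cur=F back=2 fwd=0
After 11 (visit(H)): cur=H back=3 fwd=0
After 12 (visit(M)): cur=M back=4 fwd=0

Answer: M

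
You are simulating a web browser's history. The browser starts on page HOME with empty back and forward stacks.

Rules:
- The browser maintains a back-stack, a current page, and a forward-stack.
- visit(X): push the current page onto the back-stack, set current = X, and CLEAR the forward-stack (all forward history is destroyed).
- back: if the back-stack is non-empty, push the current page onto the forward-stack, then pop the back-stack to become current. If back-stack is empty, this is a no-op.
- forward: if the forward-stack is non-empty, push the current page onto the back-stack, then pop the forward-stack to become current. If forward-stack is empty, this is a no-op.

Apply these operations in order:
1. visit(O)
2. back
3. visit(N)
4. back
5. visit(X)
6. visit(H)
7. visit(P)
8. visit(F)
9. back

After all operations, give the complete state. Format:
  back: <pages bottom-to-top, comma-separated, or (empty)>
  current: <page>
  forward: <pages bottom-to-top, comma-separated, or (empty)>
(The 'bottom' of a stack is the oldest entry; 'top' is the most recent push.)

After 1 (visit(O)): cur=O back=1 fwd=0
After 2 (back): cur=HOME back=0 fwd=1
After 3 (visit(N)): cur=N back=1 fwd=0
After 4 (back): cur=HOME back=0 fwd=1
After 5 (visit(X)): cur=X back=1 fwd=0
After 6 (visit(H)): cur=H back=2 fwd=0
After 7 (visit(P)): cur=P back=3 fwd=0
After 8 (visit(F)): cur=F back=4 fwd=0
After 9 (back): cur=P back=3 fwd=1

Answer: back: HOME,X,H
current: P
forward: F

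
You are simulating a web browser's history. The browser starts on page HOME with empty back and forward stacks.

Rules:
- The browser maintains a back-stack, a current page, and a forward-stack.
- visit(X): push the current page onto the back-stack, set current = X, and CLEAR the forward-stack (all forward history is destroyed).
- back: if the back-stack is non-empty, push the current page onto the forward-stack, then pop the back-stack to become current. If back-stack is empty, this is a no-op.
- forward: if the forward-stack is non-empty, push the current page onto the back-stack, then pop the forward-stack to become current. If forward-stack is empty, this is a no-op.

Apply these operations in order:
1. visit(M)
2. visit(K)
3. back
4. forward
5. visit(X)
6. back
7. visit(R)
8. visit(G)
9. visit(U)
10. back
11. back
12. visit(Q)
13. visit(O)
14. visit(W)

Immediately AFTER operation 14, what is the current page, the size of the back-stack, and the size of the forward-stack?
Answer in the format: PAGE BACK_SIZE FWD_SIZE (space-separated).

After 1 (visit(M)): cur=M back=1 fwd=0
After 2 (visit(K)): cur=K back=2 fwd=0
After 3 (back): cur=M back=1 fwd=1
After 4 (forward): cur=K back=2 fwd=0
After 5 (visit(X)): cur=X back=3 fwd=0
After 6 (back): cur=K back=2 fwd=1
After 7 (visit(R)): cur=R back=3 fwd=0
After 8 (visit(G)): cur=G back=4 fwd=0
After 9 (visit(U)): cur=U back=5 fwd=0
After 10 (back): cur=G back=4 fwd=1
After 11 (back): cur=R back=3 fwd=2
After 12 (visit(Q)): cur=Q back=4 fwd=0
After 13 (visit(O)): cur=O back=5 fwd=0
After 14 (visit(W)): cur=W back=6 fwd=0

W 6 0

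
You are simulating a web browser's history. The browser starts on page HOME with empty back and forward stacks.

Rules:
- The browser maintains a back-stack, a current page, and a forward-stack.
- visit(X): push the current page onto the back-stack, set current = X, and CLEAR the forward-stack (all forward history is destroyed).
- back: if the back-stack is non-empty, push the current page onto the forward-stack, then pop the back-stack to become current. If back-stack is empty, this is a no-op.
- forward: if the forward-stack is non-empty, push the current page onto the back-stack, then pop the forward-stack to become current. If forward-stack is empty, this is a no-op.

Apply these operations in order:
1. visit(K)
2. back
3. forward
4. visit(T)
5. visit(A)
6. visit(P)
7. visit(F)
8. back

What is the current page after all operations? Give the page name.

After 1 (visit(K)): cur=K back=1 fwd=0
After 2 (back): cur=HOME back=0 fwd=1
After 3 (forward): cur=K back=1 fwd=0
After 4 (visit(T)): cur=T back=2 fwd=0
After 5 (visit(A)): cur=A back=3 fwd=0
After 6 (visit(P)): cur=P back=4 fwd=0
After 7 (visit(F)): cur=F back=5 fwd=0
After 8 (back): cur=P back=4 fwd=1

Answer: P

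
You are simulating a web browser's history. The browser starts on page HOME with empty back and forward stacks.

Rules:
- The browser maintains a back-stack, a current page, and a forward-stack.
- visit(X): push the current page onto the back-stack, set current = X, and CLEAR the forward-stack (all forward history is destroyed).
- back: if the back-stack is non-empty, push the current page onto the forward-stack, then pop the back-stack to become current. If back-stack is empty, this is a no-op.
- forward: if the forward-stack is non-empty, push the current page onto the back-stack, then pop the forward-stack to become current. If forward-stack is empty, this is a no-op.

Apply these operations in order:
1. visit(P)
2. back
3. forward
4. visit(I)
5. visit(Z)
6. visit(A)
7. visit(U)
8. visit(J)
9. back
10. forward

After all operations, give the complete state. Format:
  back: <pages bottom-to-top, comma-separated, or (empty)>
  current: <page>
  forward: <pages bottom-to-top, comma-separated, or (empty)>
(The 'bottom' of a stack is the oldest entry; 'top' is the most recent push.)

Answer: back: HOME,P,I,Z,A,U
current: J
forward: (empty)

Derivation:
After 1 (visit(P)): cur=P back=1 fwd=0
After 2 (back): cur=HOME back=0 fwd=1
After 3 (forward): cur=P back=1 fwd=0
After 4 (visit(I)): cur=I back=2 fwd=0
After 5 (visit(Z)): cur=Z back=3 fwd=0
After 6 (visit(A)): cur=A back=4 fwd=0
After 7 (visit(U)): cur=U back=5 fwd=0
After 8 (visit(J)): cur=J back=6 fwd=0
After 9 (back): cur=U back=5 fwd=1
After 10 (forward): cur=J back=6 fwd=0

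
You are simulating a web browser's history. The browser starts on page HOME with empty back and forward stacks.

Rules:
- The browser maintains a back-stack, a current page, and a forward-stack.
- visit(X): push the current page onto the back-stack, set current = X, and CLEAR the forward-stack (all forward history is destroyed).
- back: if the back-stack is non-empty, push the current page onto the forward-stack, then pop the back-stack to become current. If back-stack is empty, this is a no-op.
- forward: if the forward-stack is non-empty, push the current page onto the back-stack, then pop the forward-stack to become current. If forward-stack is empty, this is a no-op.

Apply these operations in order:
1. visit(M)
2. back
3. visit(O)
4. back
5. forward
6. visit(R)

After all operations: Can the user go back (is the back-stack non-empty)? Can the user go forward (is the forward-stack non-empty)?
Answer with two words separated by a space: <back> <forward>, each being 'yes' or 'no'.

Answer: yes no

Derivation:
After 1 (visit(M)): cur=M back=1 fwd=0
After 2 (back): cur=HOME back=0 fwd=1
After 3 (visit(O)): cur=O back=1 fwd=0
After 4 (back): cur=HOME back=0 fwd=1
After 5 (forward): cur=O back=1 fwd=0
After 6 (visit(R)): cur=R back=2 fwd=0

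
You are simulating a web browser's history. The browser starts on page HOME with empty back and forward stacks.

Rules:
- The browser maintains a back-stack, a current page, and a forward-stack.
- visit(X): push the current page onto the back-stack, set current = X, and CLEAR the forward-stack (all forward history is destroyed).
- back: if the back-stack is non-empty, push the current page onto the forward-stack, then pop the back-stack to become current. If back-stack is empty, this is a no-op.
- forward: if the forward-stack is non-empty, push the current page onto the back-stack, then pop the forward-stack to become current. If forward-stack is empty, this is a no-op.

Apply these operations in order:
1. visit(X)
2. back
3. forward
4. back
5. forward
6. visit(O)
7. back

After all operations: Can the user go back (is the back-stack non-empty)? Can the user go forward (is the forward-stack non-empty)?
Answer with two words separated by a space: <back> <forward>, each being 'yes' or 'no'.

After 1 (visit(X)): cur=X back=1 fwd=0
After 2 (back): cur=HOME back=0 fwd=1
After 3 (forward): cur=X back=1 fwd=0
After 4 (back): cur=HOME back=0 fwd=1
After 5 (forward): cur=X back=1 fwd=0
After 6 (visit(O)): cur=O back=2 fwd=0
After 7 (back): cur=X back=1 fwd=1

Answer: yes yes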